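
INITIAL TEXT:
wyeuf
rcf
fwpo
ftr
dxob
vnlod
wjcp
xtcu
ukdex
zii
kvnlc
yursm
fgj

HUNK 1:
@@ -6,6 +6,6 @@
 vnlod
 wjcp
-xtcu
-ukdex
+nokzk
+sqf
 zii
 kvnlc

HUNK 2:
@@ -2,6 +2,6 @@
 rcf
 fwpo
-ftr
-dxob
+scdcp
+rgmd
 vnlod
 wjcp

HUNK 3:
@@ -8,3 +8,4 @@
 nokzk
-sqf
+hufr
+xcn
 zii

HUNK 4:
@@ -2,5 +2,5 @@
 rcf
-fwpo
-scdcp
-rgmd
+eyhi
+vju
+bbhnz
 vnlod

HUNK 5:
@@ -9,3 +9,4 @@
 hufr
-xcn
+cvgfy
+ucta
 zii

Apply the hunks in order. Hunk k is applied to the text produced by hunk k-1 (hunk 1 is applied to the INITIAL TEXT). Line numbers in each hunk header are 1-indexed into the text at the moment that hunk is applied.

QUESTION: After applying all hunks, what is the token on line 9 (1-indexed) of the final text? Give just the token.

Answer: hufr

Derivation:
Hunk 1: at line 6 remove [xtcu,ukdex] add [nokzk,sqf] -> 13 lines: wyeuf rcf fwpo ftr dxob vnlod wjcp nokzk sqf zii kvnlc yursm fgj
Hunk 2: at line 2 remove [ftr,dxob] add [scdcp,rgmd] -> 13 lines: wyeuf rcf fwpo scdcp rgmd vnlod wjcp nokzk sqf zii kvnlc yursm fgj
Hunk 3: at line 8 remove [sqf] add [hufr,xcn] -> 14 lines: wyeuf rcf fwpo scdcp rgmd vnlod wjcp nokzk hufr xcn zii kvnlc yursm fgj
Hunk 4: at line 2 remove [fwpo,scdcp,rgmd] add [eyhi,vju,bbhnz] -> 14 lines: wyeuf rcf eyhi vju bbhnz vnlod wjcp nokzk hufr xcn zii kvnlc yursm fgj
Hunk 5: at line 9 remove [xcn] add [cvgfy,ucta] -> 15 lines: wyeuf rcf eyhi vju bbhnz vnlod wjcp nokzk hufr cvgfy ucta zii kvnlc yursm fgj
Final line 9: hufr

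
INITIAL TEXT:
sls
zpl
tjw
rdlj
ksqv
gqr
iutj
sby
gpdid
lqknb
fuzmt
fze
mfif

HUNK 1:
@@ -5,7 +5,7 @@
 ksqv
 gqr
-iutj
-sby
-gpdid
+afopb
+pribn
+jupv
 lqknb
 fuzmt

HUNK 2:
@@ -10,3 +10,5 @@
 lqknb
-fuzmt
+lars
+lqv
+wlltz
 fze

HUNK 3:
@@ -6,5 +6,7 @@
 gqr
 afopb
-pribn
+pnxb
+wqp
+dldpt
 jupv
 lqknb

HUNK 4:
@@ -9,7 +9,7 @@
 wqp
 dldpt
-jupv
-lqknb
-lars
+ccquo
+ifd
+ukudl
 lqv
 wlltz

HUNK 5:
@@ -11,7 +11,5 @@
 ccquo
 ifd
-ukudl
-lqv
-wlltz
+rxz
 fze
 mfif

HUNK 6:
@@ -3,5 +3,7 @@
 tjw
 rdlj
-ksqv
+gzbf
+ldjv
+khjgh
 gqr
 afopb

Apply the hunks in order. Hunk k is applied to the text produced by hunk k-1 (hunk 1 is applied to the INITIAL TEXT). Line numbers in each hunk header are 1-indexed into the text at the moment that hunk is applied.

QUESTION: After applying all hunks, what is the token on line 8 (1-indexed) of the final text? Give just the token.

Hunk 1: at line 5 remove [iutj,sby,gpdid] add [afopb,pribn,jupv] -> 13 lines: sls zpl tjw rdlj ksqv gqr afopb pribn jupv lqknb fuzmt fze mfif
Hunk 2: at line 10 remove [fuzmt] add [lars,lqv,wlltz] -> 15 lines: sls zpl tjw rdlj ksqv gqr afopb pribn jupv lqknb lars lqv wlltz fze mfif
Hunk 3: at line 6 remove [pribn] add [pnxb,wqp,dldpt] -> 17 lines: sls zpl tjw rdlj ksqv gqr afopb pnxb wqp dldpt jupv lqknb lars lqv wlltz fze mfif
Hunk 4: at line 9 remove [jupv,lqknb,lars] add [ccquo,ifd,ukudl] -> 17 lines: sls zpl tjw rdlj ksqv gqr afopb pnxb wqp dldpt ccquo ifd ukudl lqv wlltz fze mfif
Hunk 5: at line 11 remove [ukudl,lqv,wlltz] add [rxz] -> 15 lines: sls zpl tjw rdlj ksqv gqr afopb pnxb wqp dldpt ccquo ifd rxz fze mfif
Hunk 6: at line 3 remove [ksqv] add [gzbf,ldjv,khjgh] -> 17 lines: sls zpl tjw rdlj gzbf ldjv khjgh gqr afopb pnxb wqp dldpt ccquo ifd rxz fze mfif
Final line 8: gqr

Answer: gqr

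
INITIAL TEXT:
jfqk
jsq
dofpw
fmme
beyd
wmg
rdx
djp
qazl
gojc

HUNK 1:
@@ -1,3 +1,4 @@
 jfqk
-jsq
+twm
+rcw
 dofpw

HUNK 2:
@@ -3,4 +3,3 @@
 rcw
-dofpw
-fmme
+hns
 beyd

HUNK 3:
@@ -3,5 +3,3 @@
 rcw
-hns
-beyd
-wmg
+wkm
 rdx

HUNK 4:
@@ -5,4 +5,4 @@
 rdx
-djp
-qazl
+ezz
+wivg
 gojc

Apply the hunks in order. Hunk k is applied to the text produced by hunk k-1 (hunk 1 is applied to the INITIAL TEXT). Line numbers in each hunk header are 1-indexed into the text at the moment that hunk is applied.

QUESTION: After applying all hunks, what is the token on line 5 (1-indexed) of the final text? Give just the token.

Answer: rdx

Derivation:
Hunk 1: at line 1 remove [jsq] add [twm,rcw] -> 11 lines: jfqk twm rcw dofpw fmme beyd wmg rdx djp qazl gojc
Hunk 2: at line 3 remove [dofpw,fmme] add [hns] -> 10 lines: jfqk twm rcw hns beyd wmg rdx djp qazl gojc
Hunk 3: at line 3 remove [hns,beyd,wmg] add [wkm] -> 8 lines: jfqk twm rcw wkm rdx djp qazl gojc
Hunk 4: at line 5 remove [djp,qazl] add [ezz,wivg] -> 8 lines: jfqk twm rcw wkm rdx ezz wivg gojc
Final line 5: rdx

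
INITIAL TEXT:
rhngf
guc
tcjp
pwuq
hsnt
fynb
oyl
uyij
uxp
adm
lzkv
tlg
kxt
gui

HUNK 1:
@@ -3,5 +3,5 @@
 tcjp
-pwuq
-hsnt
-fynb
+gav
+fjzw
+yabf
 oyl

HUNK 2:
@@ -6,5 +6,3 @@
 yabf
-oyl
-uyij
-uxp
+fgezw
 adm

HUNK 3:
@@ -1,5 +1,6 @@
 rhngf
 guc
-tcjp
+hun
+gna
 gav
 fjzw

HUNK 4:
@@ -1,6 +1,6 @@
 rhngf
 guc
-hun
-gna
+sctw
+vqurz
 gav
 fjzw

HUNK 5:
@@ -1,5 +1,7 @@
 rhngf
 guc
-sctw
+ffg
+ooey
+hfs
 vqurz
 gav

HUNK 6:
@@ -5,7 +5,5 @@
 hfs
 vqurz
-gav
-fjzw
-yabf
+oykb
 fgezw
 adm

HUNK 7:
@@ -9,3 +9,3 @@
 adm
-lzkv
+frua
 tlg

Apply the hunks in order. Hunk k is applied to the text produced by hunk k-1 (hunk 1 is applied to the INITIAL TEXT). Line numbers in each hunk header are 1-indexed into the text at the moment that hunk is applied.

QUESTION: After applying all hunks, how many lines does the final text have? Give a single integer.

Hunk 1: at line 3 remove [pwuq,hsnt,fynb] add [gav,fjzw,yabf] -> 14 lines: rhngf guc tcjp gav fjzw yabf oyl uyij uxp adm lzkv tlg kxt gui
Hunk 2: at line 6 remove [oyl,uyij,uxp] add [fgezw] -> 12 lines: rhngf guc tcjp gav fjzw yabf fgezw adm lzkv tlg kxt gui
Hunk 3: at line 1 remove [tcjp] add [hun,gna] -> 13 lines: rhngf guc hun gna gav fjzw yabf fgezw adm lzkv tlg kxt gui
Hunk 4: at line 1 remove [hun,gna] add [sctw,vqurz] -> 13 lines: rhngf guc sctw vqurz gav fjzw yabf fgezw adm lzkv tlg kxt gui
Hunk 5: at line 1 remove [sctw] add [ffg,ooey,hfs] -> 15 lines: rhngf guc ffg ooey hfs vqurz gav fjzw yabf fgezw adm lzkv tlg kxt gui
Hunk 6: at line 5 remove [gav,fjzw,yabf] add [oykb] -> 13 lines: rhngf guc ffg ooey hfs vqurz oykb fgezw adm lzkv tlg kxt gui
Hunk 7: at line 9 remove [lzkv] add [frua] -> 13 lines: rhngf guc ffg ooey hfs vqurz oykb fgezw adm frua tlg kxt gui
Final line count: 13

Answer: 13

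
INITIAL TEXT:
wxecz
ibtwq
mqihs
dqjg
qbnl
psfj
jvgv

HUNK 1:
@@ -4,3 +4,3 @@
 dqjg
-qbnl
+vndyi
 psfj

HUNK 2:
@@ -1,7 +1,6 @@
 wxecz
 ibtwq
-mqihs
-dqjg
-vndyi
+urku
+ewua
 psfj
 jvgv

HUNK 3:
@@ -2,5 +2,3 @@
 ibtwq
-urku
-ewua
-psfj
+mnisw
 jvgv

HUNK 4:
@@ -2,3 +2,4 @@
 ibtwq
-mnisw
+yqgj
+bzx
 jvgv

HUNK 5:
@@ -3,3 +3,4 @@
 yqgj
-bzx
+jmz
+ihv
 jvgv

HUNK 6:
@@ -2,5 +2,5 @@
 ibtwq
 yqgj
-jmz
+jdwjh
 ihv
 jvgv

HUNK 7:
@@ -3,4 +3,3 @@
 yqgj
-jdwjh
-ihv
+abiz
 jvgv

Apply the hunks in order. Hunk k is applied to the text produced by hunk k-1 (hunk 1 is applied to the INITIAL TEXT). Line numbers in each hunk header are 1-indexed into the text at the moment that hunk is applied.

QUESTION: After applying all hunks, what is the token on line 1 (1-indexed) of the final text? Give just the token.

Hunk 1: at line 4 remove [qbnl] add [vndyi] -> 7 lines: wxecz ibtwq mqihs dqjg vndyi psfj jvgv
Hunk 2: at line 1 remove [mqihs,dqjg,vndyi] add [urku,ewua] -> 6 lines: wxecz ibtwq urku ewua psfj jvgv
Hunk 3: at line 2 remove [urku,ewua,psfj] add [mnisw] -> 4 lines: wxecz ibtwq mnisw jvgv
Hunk 4: at line 2 remove [mnisw] add [yqgj,bzx] -> 5 lines: wxecz ibtwq yqgj bzx jvgv
Hunk 5: at line 3 remove [bzx] add [jmz,ihv] -> 6 lines: wxecz ibtwq yqgj jmz ihv jvgv
Hunk 6: at line 2 remove [jmz] add [jdwjh] -> 6 lines: wxecz ibtwq yqgj jdwjh ihv jvgv
Hunk 7: at line 3 remove [jdwjh,ihv] add [abiz] -> 5 lines: wxecz ibtwq yqgj abiz jvgv
Final line 1: wxecz

Answer: wxecz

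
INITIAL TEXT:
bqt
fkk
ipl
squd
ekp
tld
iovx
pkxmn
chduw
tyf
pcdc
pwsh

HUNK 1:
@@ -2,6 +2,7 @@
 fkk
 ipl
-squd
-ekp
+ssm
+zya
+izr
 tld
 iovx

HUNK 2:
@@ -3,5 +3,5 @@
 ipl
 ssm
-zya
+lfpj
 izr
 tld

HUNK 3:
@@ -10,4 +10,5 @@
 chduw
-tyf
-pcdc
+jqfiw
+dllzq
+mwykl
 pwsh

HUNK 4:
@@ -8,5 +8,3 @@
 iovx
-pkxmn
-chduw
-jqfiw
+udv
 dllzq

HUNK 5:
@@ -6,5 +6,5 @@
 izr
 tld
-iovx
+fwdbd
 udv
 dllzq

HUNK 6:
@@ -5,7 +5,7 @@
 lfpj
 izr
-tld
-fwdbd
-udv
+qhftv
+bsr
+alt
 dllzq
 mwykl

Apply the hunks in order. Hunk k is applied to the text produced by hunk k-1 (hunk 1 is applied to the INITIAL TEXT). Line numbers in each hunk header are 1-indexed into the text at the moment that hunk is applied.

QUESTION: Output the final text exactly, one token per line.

Answer: bqt
fkk
ipl
ssm
lfpj
izr
qhftv
bsr
alt
dllzq
mwykl
pwsh

Derivation:
Hunk 1: at line 2 remove [squd,ekp] add [ssm,zya,izr] -> 13 lines: bqt fkk ipl ssm zya izr tld iovx pkxmn chduw tyf pcdc pwsh
Hunk 2: at line 3 remove [zya] add [lfpj] -> 13 lines: bqt fkk ipl ssm lfpj izr tld iovx pkxmn chduw tyf pcdc pwsh
Hunk 3: at line 10 remove [tyf,pcdc] add [jqfiw,dllzq,mwykl] -> 14 lines: bqt fkk ipl ssm lfpj izr tld iovx pkxmn chduw jqfiw dllzq mwykl pwsh
Hunk 4: at line 8 remove [pkxmn,chduw,jqfiw] add [udv] -> 12 lines: bqt fkk ipl ssm lfpj izr tld iovx udv dllzq mwykl pwsh
Hunk 5: at line 6 remove [iovx] add [fwdbd] -> 12 lines: bqt fkk ipl ssm lfpj izr tld fwdbd udv dllzq mwykl pwsh
Hunk 6: at line 5 remove [tld,fwdbd,udv] add [qhftv,bsr,alt] -> 12 lines: bqt fkk ipl ssm lfpj izr qhftv bsr alt dllzq mwykl pwsh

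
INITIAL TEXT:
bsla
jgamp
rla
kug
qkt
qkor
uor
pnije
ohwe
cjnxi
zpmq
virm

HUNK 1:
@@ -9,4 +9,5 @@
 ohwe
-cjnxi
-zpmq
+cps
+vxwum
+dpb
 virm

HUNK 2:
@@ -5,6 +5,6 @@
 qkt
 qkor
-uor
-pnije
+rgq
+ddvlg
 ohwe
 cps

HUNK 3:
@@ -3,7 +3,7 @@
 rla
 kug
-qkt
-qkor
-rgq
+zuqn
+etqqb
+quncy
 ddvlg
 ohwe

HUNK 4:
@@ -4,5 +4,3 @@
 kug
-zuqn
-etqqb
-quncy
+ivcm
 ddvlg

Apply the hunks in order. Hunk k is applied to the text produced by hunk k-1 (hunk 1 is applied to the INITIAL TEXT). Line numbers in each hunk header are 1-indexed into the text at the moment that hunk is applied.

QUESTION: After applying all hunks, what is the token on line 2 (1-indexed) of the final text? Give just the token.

Hunk 1: at line 9 remove [cjnxi,zpmq] add [cps,vxwum,dpb] -> 13 lines: bsla jgamp rla kug qkt qkor uor pnije ohwe cps vxwum dpb virm
Hunk 2: at line 5 remove [uor,pnije] add [rgq,ddvlg] -> 13 lines: bsla jgamp rla kug qkt qkor rgq ddvlg ohwe cps vxwum dpb virm
Hunk 3: at line 3 remove [qkt,qkor,rgq] add [zuqn,etqqb,quncy] -> 13 lines: bsla jgamp rla kug zuqn etqqb quncy ddvlg ohwe cps vxwum dpb virm
Hunk 4: at line 4 remove [zuqn,etqqb,quncy] add [ivcm] -> 11 lines: bsla jgamp rla kug ivcm ddvlg ohwe cps vxwum dpb virm
Final line 2: jgamp

Answer: jgamp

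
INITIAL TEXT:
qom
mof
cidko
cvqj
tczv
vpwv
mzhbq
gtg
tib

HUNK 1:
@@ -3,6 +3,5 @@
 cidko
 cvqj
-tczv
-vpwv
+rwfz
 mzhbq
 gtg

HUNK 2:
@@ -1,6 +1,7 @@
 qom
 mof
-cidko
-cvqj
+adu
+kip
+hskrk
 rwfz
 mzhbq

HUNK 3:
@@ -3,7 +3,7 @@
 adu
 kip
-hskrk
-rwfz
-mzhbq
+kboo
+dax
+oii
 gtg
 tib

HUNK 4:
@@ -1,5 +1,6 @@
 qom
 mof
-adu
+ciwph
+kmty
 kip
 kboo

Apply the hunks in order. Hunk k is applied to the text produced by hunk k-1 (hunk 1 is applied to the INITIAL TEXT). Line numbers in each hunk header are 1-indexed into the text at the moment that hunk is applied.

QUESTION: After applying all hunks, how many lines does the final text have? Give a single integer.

Hunk 1: at line 3 remove [tczv,vpwv] add [rwfz] -> 8 lines: qom mof cidko cvqj rwfz mzhbq gtg tib
Hunk 2: at line 1 remove [cidko,cvqj] add [adu,kip,hskrk] -> 9 lines: qom mof adu kip hskrk rwfz mzhbq gtg tib
Hunk 3: at line 3 remove [hskrk,rwfz,mzhbq] add [kboo,dax,oii] -> 9 lines: qom mof adu kip kboo dax oii gtg tib
Hunk 4: at line 1 remove [adu] add [ciwph,kmty] -> 10 lines: qom mof ciwph kmty kip kboo dax oii gtg tib
Final line count: 10

Answer: 10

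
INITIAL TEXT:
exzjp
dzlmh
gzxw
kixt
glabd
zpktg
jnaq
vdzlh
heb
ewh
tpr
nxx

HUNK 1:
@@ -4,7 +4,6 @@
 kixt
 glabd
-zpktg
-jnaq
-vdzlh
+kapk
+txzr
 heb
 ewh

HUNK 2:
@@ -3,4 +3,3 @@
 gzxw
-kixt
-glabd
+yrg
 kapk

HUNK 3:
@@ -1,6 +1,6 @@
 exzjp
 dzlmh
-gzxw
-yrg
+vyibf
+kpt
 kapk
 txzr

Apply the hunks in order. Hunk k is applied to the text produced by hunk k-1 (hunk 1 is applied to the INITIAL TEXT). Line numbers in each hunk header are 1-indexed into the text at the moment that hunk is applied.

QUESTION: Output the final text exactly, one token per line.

Answer: exzjp
dzlmh
vyibf
kpt
kapk
txzr
heb
ewh
tpr
nxx

Derivation:
Hunk 1: at line 4 remove [zpktg,jnaq,vdzlh] add [kapk,txzr] -> 11 lines: exzjp dzlmh gzxw kixt glabd kapk txzr heb ewh tpr nxx
Hunk 2: at line 3 remove [kixt,glabd] add [yrg] -> 10 lines: exzjp dzlmh gzxw yrg kapk txzr heb ewh tpr nxx
Hunk 3: at line 1 remove [gzxw,yrg] add [vyibf,kpt] -> 10 lines: exzjp dzlmh vyibf kpt kapk txzr heb ewh tpr nxx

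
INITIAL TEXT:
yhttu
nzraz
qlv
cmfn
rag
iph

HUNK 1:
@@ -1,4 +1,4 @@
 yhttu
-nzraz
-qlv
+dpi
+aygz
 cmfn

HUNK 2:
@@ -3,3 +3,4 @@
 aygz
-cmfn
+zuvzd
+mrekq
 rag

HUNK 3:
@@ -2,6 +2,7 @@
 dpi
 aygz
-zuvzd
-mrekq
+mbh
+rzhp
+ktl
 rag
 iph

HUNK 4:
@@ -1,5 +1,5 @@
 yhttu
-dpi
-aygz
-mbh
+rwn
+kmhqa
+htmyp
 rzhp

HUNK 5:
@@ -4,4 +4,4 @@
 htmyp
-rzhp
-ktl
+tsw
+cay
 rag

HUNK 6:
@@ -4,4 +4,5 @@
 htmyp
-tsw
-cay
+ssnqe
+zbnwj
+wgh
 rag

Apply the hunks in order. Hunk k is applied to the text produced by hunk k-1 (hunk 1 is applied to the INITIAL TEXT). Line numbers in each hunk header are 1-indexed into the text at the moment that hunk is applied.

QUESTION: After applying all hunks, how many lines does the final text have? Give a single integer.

Answer: 9

Derivation:
Hunk 1: at line 1 remove [nzraz,qlv] add [dpi,aygz] -> 6 lines: yhttu dpi aygz cmfn rag iph
Hunk 2: at line 3 remove [cmfn] add [zuvzd,mrekq] -> 7 lines: yhttu dpi aygz zuvzd mrekq rag iph
Hunk 3: at line 2 remove [zuvzd,mrekq] add [mbh,rzhp,ktl] -> 8 lines: yhttu dpi aygz mbh rzhp ktl rag iph
Hunk 4: at line 1 remove [dpi,aygz,mbh] add [rwn,kmhqa,htmyp] -> 8 lines: yhttu rwn kmhqa htmyp rzhp ktl rag iph
Hunk 5: at line 4 remove [rzhp,ktl] add [tsw,cay] -> 8 lines: yhttu rwn kmhqa htmyp tsw cay rag iph
Hunk 6: at line 4 remove [tsw,cay] add [ssnqe,zbnwj,wgh] -> 9 lines: yhttu rwn kmhqa htmyp ssnqe zbnwj wgh rag iph
Final line count: 9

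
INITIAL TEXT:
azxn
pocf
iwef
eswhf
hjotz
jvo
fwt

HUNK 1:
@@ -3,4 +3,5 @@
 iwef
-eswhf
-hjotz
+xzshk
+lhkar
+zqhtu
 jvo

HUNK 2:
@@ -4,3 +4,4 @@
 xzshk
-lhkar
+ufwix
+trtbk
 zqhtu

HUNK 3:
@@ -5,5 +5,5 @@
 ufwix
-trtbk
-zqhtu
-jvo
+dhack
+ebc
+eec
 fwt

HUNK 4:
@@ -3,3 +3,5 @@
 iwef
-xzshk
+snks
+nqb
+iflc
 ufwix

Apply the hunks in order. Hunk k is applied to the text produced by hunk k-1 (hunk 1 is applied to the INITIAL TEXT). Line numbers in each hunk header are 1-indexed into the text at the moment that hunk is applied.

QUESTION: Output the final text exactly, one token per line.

Hunk 1: at line 3 remove [eswhf,hjotz] add [xzshk,lhkar,zqhtu] -> 8 lines: azxn pocf iwef xzshk lhkar zqhtu jvo fwt
Hunk 2: at line 4 remove [lhkar] add [ufwix,trtbk] -> 9 lines: azxn pocf iwef xzshk ufwix trtbk zqhtu jvo fwt
Hunk 3: at line 5 remove [trtbk,zqhtu,jvo] add [dhack,ebc,eec] -> 9 lines: azxn pocf iwef xzshk ufwix dhack ebc eec fwt
Hunk 4: at line 3 remove [xzshk] add [snks,nqb,iflc] -> 11 lines: azxn pocf iwef snks nqb iflc ufwix dhack ebc eec fwt

Answer: azxn
pocf
iwef
snks
nqb
iflc
ufwix
dhack
ebc
eec
fwt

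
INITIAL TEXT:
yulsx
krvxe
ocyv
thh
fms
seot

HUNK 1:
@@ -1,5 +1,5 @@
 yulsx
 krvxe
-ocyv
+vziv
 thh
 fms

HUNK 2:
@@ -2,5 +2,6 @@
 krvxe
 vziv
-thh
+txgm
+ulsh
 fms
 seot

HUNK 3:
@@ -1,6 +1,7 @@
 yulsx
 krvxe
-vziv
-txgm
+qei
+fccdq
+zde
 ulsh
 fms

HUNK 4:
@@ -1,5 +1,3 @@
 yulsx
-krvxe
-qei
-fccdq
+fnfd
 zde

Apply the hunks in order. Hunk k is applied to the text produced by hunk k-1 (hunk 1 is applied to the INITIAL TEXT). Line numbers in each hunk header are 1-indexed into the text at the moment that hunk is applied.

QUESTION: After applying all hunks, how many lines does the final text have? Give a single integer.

Hunk 1: at line 1 remove [ocyv] add [vziv] -> 6 lines: yulsx krvxe vziv thh fms seot
Hunk 2: at line 2 remove [thh] add [txgm,ulsh] -> 7 lines: yulsx krvxe vziv txgm ulsh fms seot
Hunk 3: at line 1 remove [vziv,txgm] add [qei,fccdq,zde] -> 8 lines: yulsx krvxe qei fccdq zde ulsh fms seot
Hunk 4: at line 1 remove [krvxe,qei,fccdq] add [fnfd] -> 6 lines: yulsx fnfd zde ulsh fms seot
Final line count: 6

Answer: 6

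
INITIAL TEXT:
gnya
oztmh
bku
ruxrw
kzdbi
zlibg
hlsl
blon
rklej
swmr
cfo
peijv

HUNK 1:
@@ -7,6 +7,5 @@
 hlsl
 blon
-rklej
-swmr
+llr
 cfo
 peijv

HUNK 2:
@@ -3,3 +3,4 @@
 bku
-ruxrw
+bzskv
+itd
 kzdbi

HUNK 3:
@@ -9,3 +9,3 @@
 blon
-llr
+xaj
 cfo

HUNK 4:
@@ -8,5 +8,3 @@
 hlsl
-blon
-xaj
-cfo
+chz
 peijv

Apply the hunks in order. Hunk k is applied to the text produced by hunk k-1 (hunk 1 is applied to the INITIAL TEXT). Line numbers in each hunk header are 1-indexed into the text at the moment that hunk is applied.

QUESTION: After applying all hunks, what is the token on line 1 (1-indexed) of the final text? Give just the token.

Answer: gnya

Derivation:
Hunk 1: at line 7 remove [rklej,swmr] add [llr] -> 11 lines: gnya oztmh bku ruxrw kzdbi zlibg hlsl blon llr cfo peijv
Hunk 2: at line 3 remove [ruxrw] add [bzskv,itd] -> 12 lines: gnya oztmh bku bzskv itd kzdbi zlibg hlsl blon llr cfo peijv
Hunk 3: at line 9 remove [llr] add [xaj] -> 12 lines: gnya oztmh bku bzskv itd kzdbi zlibg hlsl blon xaj cfo peijv
Hunk 4: at line 8 remove [blon,xaj,cfo] add [chz] -> 10 lines: gnya oztmh bku bzskv itd kzdbi zlibg hlsl chz peijv
Final line 1: gnya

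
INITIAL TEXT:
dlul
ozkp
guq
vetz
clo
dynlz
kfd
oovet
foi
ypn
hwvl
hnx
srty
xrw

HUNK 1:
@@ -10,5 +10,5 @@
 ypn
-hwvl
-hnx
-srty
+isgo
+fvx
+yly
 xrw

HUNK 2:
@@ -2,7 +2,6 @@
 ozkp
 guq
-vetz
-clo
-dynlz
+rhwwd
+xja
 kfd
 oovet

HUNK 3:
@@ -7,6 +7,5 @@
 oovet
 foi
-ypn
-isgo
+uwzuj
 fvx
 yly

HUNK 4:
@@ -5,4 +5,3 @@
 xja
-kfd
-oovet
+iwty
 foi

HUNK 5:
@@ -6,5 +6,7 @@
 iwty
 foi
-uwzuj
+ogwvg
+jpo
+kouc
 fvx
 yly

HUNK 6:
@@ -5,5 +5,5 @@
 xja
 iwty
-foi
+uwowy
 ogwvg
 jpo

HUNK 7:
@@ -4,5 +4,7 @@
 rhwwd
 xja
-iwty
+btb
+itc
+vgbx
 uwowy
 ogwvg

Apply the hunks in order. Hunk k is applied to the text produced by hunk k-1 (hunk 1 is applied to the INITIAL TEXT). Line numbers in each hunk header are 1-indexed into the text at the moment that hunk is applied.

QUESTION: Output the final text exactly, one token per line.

Answer: dlul
ozkp
guq
rhwwd
xja
btb
itc
vgbx
uwowy
ogwvg
jpo
kouc
fvx
yly
xrw

Derivation:
Hunk 1: at line 10 remove [hwvl,hnx,srty] add [isgo,fvx,yly] -> 14 lines: dlul ozkp guq vetz clo dynlz kfd oovet foi ypn isgo fvx yly xrw
Hunk 2: at line 2 remove [vetz,clo,dynlz] add [rhwwd,xja] -> 13 lines: dlul ozkp guq rhwwd xja kfd oovet foi ypn isgo fvx yly xrw
Hunk 3: at line 7 remove [ypn,isgo] add [uwzuj] -> 12 lines: dlul ozkp guq rhwwd xja kfd oovet foi uwzuj fvx yly xrw
Hunk 4: at line 5 remove [kfd,oovet] add [iwty] -> 11 lines: dlul ozkp guq rhwwd xja iwty foi uwzuj fvx yly xrw
Hunk 5: at line 6 remove [uwzuj] add [ogwvg,jpo,kouc] -> 13 lines: dlul ozkp guq rhwwd xja iwty foi ogwvg jpo kouc fvx yly xrw
Hunk 6: at line 5 remove [foi] add [uwowy] -> 13 lines: dlul ozkp guq rhwwd xja iwty uwowy ogwvg jpo kouc fvx yly xrw
Hunk 7: at line 4 remove [iwty] add [btb,itc,vgbx] -> 15 lines: dlul ozkp guq rhwwd xja btb itc vgbx uwowy ogwvg jpo kouc fvx yly xrw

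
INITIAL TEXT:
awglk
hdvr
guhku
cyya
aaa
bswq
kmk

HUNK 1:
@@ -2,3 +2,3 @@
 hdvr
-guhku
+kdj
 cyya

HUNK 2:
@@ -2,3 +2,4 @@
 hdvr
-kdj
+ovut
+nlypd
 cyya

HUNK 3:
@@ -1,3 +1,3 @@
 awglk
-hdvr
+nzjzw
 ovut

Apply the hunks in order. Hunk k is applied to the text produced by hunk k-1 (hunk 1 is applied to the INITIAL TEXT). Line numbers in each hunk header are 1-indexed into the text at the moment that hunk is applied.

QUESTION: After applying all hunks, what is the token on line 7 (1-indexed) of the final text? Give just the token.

Hunk 1: at line 2 remove [guhku] add [kdj] -> 7 lines: awglk hdvr kdj cyya aaa bswq kmk
Hunk 2: at line 2 remove [kdj] add [ovut,nlypd] -> 8 lines: awglk hdvr ovut nlypd cyya aaa bswq kmk
Hunk 3: at line 1 remove [hdvr] add [nzjzw] -> 8 lines: awglk nzjzw ovut nlypd cyya aaa bswq kmk
Final line 7: bswq

Answer: bswq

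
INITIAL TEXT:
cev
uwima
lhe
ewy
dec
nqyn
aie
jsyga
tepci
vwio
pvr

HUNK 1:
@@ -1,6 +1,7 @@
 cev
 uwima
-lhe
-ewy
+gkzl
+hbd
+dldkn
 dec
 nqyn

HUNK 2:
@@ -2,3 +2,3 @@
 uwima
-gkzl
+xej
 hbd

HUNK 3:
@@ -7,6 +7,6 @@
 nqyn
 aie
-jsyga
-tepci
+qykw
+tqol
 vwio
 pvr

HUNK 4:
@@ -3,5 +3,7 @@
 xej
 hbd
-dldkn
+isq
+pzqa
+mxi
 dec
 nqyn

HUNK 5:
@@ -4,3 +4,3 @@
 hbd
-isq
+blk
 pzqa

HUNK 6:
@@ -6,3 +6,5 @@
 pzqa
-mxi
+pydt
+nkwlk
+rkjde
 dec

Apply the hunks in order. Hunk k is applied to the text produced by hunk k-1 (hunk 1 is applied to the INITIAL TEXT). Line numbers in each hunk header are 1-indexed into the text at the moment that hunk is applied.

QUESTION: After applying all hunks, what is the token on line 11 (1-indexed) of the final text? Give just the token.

Hunk 1: at line 1 remove [lhe,ewy] add [gkzl,hbd,dldkn] -> 12 lines: cev uwima gkzl hbd dldkn dec nqyn aie jsyga tepci vwio pvr
Hunk 2: at line 2 remove [gkzl] add [xej] -> 12 lines: cev uwima xej hbd dldkn dec nqyn aie jsyga tepci vwio pvr
Hunk 3: at line 7 remove [jsyga,tepci] add [qykw,tqol] -> 12 lines: cev uwima xej hbd dldkn dec nqyn aie qykw tqol vwio pvr
Hunk 4: at line 3 remove [dldkn] add [isq,pzqa,mxi] -> 14 lines: cev uwima xej hbd isq pzqa mxi dec nqyn aie qykw tqol vwio pvr
Hunk 5: at line 4 remove [isq] add [blk] -> 14 lines: cev uwima xej hbd blk pzqa mxi dec nqyn aie qykw tqol vwio pvr
Hunk 6: at line 6 remove [mxi] add [pydt,nkwlk,rkjde] -> 16 lines: cev uwima xej hbd blk pzqa pydt nkwlk rkjde dec nqyn aie qykw tqol vwio pvr
Final line 11: nqyn

Answer: nqyn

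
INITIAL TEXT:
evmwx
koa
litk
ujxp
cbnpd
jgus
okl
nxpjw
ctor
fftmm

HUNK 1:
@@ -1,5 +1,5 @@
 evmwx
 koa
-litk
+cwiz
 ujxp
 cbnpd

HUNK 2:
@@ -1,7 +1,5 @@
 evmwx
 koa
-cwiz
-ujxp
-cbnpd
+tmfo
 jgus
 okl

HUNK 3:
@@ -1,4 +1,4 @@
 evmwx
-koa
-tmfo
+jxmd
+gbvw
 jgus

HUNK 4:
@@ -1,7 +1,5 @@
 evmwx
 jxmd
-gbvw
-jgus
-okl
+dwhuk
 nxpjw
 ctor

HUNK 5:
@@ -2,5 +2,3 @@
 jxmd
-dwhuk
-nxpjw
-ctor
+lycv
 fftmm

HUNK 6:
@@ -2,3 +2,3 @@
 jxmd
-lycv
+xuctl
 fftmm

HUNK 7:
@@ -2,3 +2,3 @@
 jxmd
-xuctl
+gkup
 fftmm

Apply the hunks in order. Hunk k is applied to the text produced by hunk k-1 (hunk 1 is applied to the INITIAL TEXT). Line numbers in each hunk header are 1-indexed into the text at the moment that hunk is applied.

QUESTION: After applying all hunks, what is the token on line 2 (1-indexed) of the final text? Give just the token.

Hunk 1: at line 1 remove [litk] add [cwiz] -> 10 lines: evmwx koa cwiz ujxp cbnpd jgus okl nxpjw ctor fftmm
Hunk 2: at line 1 remove [cwiz,ujxp,cbnpd] add [tmfo] -> 8 lines: evmwx koa tmfo jgus okl nxpjw ctor fftmm
Hunk 3: at line 1 remove [koa,tmfo] add [jxmd,gbvw] -> 8 lines: evmwx jxmd gbvw jgus okl nxpjw ctor fftmm
Hunk 4: at line 1 remove [gbvw,jgus,okl] add [dwhuk] -> 6 lines: evmwx jxmd dwhuk nxpjw ctor fftmm
Hunk 5: at line 2 remove [dwhuk,nxpjw,ctor] add [lycv] -> 4 lines: evmwx jxmd lycv fftmm
Hunk 6: at line 2 remove [lycv] add [xuctl] -> 4 lines: evmwx jxmd xuctl fftmm
Hunk 7: at line 2 remove [xuctl] add [gkup] -> 4 lines: evmwx jxmd gkup fftmm
Final line 2: jxmd

Answer: jxmd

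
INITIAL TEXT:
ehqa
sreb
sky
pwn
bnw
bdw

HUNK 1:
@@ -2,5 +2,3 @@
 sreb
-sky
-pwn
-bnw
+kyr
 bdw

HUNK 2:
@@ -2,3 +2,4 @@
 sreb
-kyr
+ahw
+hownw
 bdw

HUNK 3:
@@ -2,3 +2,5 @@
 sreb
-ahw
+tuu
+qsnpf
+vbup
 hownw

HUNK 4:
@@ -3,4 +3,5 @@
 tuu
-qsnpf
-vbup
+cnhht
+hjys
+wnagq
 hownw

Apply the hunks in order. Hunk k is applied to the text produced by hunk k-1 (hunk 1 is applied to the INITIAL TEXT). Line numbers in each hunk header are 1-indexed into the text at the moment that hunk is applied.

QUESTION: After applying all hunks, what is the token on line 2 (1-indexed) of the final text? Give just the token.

Hunk 1: at line 2 remove [sky,pwn,bnw] add [kyr] -> 4 lines: ehqa sreb kyr bdw
Hunk 2: at line 2 remove [kyr] add [ahw,hownw] -> 5 lines: ehqa sreb ahw hownw bdw
Hunk 3: at line 2 remove [ahw] add [tuu,qsnpf,vbup] -> 7 lines: ehqa sreb tuu qsnpf vbup hownw bdw
Hunk 4: at line 3 remove [qsnpf,vbup] add [cnhht,hjys,wnagq] -> 8 lines: ehqa sreb tuu cnhht hjys wnagq hownw bdw
Final line 2: sreb

Answer: sreb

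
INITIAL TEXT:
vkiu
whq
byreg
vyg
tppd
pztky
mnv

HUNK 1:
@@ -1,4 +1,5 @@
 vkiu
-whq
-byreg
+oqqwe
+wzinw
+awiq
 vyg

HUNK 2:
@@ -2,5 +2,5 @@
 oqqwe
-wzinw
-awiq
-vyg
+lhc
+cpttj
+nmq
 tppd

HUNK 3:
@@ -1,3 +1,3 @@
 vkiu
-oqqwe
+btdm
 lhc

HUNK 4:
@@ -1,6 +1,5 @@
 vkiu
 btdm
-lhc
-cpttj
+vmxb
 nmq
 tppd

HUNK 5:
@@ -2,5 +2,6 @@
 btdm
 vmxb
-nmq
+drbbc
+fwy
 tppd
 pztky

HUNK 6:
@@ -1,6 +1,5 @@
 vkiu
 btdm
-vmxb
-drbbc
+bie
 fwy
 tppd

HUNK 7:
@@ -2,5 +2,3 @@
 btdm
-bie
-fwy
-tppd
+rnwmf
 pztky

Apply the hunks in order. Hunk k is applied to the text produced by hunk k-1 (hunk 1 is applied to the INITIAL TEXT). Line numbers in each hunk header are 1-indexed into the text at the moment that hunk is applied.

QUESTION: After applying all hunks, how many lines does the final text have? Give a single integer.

Answer: 5

Derivation:
Hunk 1: at line 1 remove [whq,byreg] add [oqqwe,wzinw,awiq] -> 8 lines: vkiu oqqwe wzinw awiq vyg tppd pztky mnv
Hunk 2: at line 2 remove [wzinw,awiq,vyg] add [lhc,cpttj,nmq] -> 8 lines: vkiu oqqwe lhc cpttj nmq tppd pztky mnv
Hunk 3: at line 1 remove [oqqwe] add [btdm] -> 8 lines: vkiu btdm lhc cpttj nmq tppd pztky mnv
Hunk 4: at line 1 remove [lhc,cpttj] add [vmxb] -> 7 lines: vkiu btdm vmxb nmq tppd pztky mnv
Hunk 5: at line 2 remove [nmq] add [drbbc,fwy] -> 8 lines: vkiu btdm vmxb drbbc fwy tppd pztky mnv
Hunk 6: at line 1 remove [vmxb,drbbc] add [bie] -> 7 lines: vkiu btdm bie fwy tppd pztky mnv
Hunk 7: at line 2 remove [bie,fwy,tppd] add [rnwmf] -> 5 lines: vkiu btdm rnwmf pztky mnv
Final line count: 5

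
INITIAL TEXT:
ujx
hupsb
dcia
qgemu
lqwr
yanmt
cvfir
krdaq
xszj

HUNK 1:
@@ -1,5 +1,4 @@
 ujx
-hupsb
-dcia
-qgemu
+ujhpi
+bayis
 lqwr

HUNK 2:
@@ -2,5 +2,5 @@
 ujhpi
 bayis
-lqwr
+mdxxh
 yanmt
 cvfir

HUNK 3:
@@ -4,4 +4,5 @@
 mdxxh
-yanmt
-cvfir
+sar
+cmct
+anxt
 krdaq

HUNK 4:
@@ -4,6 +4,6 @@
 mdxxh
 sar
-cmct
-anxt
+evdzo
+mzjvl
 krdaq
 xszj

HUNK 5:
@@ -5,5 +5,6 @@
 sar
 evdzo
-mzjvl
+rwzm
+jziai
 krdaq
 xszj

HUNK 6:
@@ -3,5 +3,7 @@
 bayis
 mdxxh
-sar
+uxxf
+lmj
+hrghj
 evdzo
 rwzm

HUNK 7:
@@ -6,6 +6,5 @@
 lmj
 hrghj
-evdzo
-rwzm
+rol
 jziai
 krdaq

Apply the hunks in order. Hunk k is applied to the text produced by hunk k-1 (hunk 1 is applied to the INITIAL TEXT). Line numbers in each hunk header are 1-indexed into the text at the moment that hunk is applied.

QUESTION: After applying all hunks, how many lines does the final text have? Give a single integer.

Answer: 11

Derivation:
Hunk 1: at line 1 remove [hupsb,dcia,qgemu] add [ujhpi,bayis] -> 8 lines: ujx ujhpi bayis lqwr yanmt cvfir krdaq xszj
Hunk 2: at line 2 remove [lqwr] add [mdxxh] -> 8 lines: ujx ujhpi bayis mdxxh yanmt cvfir krdaq xszj
Hunk 3: at line 4 remove [yanmt,cvfir] add [sar,cmct,anxt] -> 9 lines: ujx ujhpi bayis mdxxh sar cmct anxt krdaq xszj
Hunk 4: at line 4 remove [cmct,anxt] add [evdzo,mzjvl] -> 9 lines: ujx ujhpi bayis mdxxh sar evdzo mzjvl krdaq xszj
Hunk 5: at line 5 remove [mzjvl] add [rwzm,jziai] -> 10 lines: ujx ujhpi bayis mdxxh sar evdzo rwzm jziai krdaq xszj
Hunk 6: at line 3 remove [sar] add [uxxf,lmj,hrghj] -> 12 lines: ujx ujhpi bayis mdxxh uxxf lmj hrghj evdzo rwzm jziai krdaq xszj
Hunk 7: at line 6 remove [evdzo,rwzm] add [rol] -> 11 lines: ujx ujhpi bayis mdxxh uxxf lmj hrghj rol jziai krdaq xszj
Final line count: 11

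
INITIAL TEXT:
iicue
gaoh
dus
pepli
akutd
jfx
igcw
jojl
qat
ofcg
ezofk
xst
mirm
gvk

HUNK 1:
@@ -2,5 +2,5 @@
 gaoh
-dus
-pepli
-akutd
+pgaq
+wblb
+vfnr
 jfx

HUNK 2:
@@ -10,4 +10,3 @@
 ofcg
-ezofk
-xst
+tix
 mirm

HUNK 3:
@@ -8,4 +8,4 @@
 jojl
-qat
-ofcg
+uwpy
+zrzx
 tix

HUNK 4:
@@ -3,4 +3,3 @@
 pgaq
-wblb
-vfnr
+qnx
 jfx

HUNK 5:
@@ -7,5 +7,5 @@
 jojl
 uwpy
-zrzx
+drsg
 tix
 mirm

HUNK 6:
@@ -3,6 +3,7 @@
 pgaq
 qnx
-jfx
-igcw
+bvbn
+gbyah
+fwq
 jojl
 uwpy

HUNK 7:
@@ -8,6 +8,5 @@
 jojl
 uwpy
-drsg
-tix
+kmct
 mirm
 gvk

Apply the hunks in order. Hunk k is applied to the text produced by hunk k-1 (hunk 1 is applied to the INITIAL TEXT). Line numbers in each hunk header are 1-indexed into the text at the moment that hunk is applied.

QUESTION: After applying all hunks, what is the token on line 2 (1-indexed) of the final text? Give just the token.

Hunk 1: at line 2 remove [dus,pepli,akutd] add [pgaq,wblb,vfnr] -> 14 lines: iicue gaoh pgaq wblb vfnr jfx igcw jojl qat ofcg ezofk xst mirm gvk
Hunk 2: at line 10 remove [ezofk,xst] add [tix] -> 13 lines: iicue gaoh pgaq wblb vfnr jfx igcw jojl qat ofcg tix mirm gvk
Hunk 3: at line 8 remove [qat,ofcg] add [uwpy,zrzx] -> 13 lines: iicue gaoh pgaq wblb vfnr jfx igcw jojl uwpy zrzx tix mirm gvk
Hunk 4: at line 3 remove [wblb,vfnr] add [qnx] -> 12 lines: iicue gaoh pgaq qnx jfx igcw jojl uwpy zrzx tix mirm gvk
Hunk 5: at line 7 remove [zrzx] add [drsg] -> 12 lines: iicue gaoh pgaq qnx jfx igcw jojl uwpy drsg tix mirm gvk
Hunk 6: at line 3 remove [jfx,igcw] add [bvbn,gbyah,fwq] -> 13 lines: iicue gaoh pgaq qnx bvbn gbyah fwq jojl uwpy drsg tix mirm gvk
Hunk 7: at line 8 remove [drsg,tix] add [kmct] -> 12 lines: iicue gaoh pgaq qnx bvbn gbyah fwq jojl uwpy kmct mirm gvk
Final line 2: gaoh

Answer: gaoh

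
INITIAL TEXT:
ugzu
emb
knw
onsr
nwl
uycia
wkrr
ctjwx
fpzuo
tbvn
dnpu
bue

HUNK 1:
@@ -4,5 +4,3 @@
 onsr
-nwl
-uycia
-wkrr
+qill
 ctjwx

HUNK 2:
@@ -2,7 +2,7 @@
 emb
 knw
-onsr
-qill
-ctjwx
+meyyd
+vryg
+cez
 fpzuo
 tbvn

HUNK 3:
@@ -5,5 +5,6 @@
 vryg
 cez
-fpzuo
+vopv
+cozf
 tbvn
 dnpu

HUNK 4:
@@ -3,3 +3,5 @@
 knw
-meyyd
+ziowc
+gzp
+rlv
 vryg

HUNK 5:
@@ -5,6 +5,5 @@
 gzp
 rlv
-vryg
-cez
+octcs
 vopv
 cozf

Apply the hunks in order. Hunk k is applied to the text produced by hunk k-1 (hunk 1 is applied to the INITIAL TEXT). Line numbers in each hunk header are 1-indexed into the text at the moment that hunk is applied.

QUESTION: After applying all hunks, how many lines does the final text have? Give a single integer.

Answer: 12

Derivation:
Hunk 1: at line 4 remove [nwl,uycia,wkrr] add [qill] -> 10 lines: ugzu emb knw onsr qill ctjwx fpzuo tbvn dnpu bue
Hunk 2: at line 2 remove [onsr,qill,ctjwx] add [meyyd,vryg,cez] -> 10 lines: ugzu emb knw meyyd vryg cez fpzuo tbvn dnpu bue
Hunk 3: at line 5 remove [fpzuo] add [vopv,cozf] -> 11 lines: ugzu emb knw meyyd vryg cez vopv cozf tbvn dnpu bue
Hunk 4: at line 3 remove [meyyd] add [ziowc,gzp,rlv] -> 13 lines: ugzu emb knw ziowc gzp rlv vryg cez vopv cozf tbvn dnpu bue
Hunk 5: at line 5 remove [vryg,cez] add [octcs] -> 12 lines: ugzu emb knw ziowc gzp rlv octcs vopv cozf tbvn dnpu bue
Final line count: 12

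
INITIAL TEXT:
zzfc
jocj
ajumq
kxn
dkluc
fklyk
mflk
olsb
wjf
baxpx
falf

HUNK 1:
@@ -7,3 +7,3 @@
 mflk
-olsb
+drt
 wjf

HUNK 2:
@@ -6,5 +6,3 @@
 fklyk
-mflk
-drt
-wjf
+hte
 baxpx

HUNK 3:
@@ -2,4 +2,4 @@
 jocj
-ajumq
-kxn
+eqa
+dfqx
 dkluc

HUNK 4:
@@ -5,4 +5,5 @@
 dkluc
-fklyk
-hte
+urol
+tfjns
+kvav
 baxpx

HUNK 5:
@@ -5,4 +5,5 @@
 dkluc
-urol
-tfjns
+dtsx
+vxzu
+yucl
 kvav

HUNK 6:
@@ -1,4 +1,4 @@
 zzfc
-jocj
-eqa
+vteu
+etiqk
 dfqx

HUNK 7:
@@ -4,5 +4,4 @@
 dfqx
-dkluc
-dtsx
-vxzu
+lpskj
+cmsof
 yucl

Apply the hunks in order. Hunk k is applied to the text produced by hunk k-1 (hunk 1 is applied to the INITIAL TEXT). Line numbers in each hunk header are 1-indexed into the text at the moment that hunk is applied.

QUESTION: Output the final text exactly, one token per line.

Answer: zzfc
vteu
etiqk
dfqx
lpskj
cmsof
yucl
kvav
baxpx
falf

Derivation:
Hunk 1: at line 7 remove [olsb] add [drt] -> 11 lines: zzfc jocj ajumq kxn dkluc fklyk mflk drt wjf baxpx falf
Hunk 2: at line 6 remove [mflk,drt,wjf] add [hte] -> 9 lines: zzfc jocj ajumq kxn dkluc fklyk hte baxpx falf
Hunk 3: at line 2 remove [ajumq,kxn] add [eqa,dfqx] -> 9 lines: zzfc jocj eqa dfqx dkluc fklyk hte baxpx falf
Hunk 4: at line 5 remove [fklyk,hte] add [urol,tfjns,kvav] -> 10 lines: zzfc jocj eqa dfqx dkluc urol tfjns kvav baxpx falf
Hunk 5: at line 5 remove [urol,tfjns] add [dtsx,vxzu,yucl] -> 11 lines: zzfc jocj eqa dfqx dkluc dtsx vxzu yucl kvav baxpx falf
Hunk 6: at line 1 remove [jocj,eqa] add [vteu,etiqk] -> 11 lines: zzfc vteu etiqk dfqx dkluc dtsx vxzu yucl kvav baxpx falf
Hunk 7: at line 4 remove [dkluc,dtsx,vxzu] add [lpskj,cmsof] -> 10 lines: zzfc vteu etiqk dfqx lpskj cmsof yucl kvav baxpx falf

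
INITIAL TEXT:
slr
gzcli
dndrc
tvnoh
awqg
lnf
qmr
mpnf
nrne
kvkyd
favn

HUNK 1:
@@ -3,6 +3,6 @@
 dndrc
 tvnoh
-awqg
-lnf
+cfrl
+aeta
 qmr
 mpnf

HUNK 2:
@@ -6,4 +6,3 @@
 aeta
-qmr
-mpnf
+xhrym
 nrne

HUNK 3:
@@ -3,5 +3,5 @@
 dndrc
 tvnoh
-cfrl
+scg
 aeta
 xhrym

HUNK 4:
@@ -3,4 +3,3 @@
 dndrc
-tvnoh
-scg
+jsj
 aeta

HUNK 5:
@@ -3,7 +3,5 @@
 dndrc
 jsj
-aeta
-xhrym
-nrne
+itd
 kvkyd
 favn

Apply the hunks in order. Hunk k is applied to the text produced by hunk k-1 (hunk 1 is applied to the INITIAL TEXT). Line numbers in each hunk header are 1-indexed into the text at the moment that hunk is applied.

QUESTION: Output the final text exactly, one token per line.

Answer: slr
gzcli
dndrc
jsj
itd
kvkyd
favn

Derivation:
Hunk 1: at line 3 remove [awqg,lnf] add [cfrl,aeta] -> 11 lines: slr gzcli dndrc tvnoh cfrl aeta qmr mpnf nrne kvkyd favn
Hunk 2: at line 6 remove [qmr,mpnf] add [xhrym] -> 10 lines: slr gzcli dndrc tvnoh cfrl aeta xhrym nrne kvkyd favn
Hunk 3: at line 3 remove [cfrl] add [scg] -> 10 lines: slr gzcli dndrc tvnoh scg aeta xhrym nrne kvkyd favn
Hunk 4: at line 3 remove [tvnoh,scg] add [jsj] -> 9 lines: slr gzcli dndrc jsj aeta xhrym nrne kvkyd favn
Hunk 5: at line 3 remove [aeta,xhrym,nrne] add [itd] -> 7 lines: slr gzcli dndrc jsj itd kvkyd favn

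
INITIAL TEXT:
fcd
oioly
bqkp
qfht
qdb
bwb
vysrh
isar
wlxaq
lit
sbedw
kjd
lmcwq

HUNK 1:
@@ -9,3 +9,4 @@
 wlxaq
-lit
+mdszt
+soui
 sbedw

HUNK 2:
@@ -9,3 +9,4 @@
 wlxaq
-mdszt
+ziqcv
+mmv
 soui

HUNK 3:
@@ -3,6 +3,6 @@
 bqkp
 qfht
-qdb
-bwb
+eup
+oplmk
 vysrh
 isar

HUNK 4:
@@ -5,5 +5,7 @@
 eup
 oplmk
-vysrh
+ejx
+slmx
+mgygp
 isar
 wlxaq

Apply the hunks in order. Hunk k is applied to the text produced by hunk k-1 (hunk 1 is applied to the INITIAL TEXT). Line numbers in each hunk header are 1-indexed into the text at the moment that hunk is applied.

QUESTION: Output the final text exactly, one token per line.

Answer: fcd
oioly
bqkp
qfht
eup
oplmk
ejx
slmx
mgygp
isar
wlxaq
ziqcv
mmv
soui
sbedw
kjd
lmcwq

Derivation:
Hunk 1: at line 9 remove [lit] add [mdszt,soui] -> 14 lines: fcd oioly bqkp qfht qdb bwb vysrh isar wlxaq mdszt soui sbedw kjd lmcwq
Hunk 2: at line 9 remove [mdszt] add [ziqcv,mmv] -> 15 lines: fcd oioly bqkp qfht qdb bwb vysrh isar wlxaq ziqcv mmv soui sbedw kjd lmcwq
Hunk 3: at line 3 remove [qdb,bwb] add [eup,oplmk] -> 15 lines: fcd oioly bqkp qfht eup oplmk vysrh isar wlxaq ziqcv mmv soui sbedw kjd lmcwq
Hunk 4: at line 5 remove [vysrh] add [ejx,slmx,mgygp] -> 17 lines: fcd oioly bqkp qfht eup oplmk ejx slmx mgygp isar wlxaq ziqcv mmv soui sbedw kjd lmcwq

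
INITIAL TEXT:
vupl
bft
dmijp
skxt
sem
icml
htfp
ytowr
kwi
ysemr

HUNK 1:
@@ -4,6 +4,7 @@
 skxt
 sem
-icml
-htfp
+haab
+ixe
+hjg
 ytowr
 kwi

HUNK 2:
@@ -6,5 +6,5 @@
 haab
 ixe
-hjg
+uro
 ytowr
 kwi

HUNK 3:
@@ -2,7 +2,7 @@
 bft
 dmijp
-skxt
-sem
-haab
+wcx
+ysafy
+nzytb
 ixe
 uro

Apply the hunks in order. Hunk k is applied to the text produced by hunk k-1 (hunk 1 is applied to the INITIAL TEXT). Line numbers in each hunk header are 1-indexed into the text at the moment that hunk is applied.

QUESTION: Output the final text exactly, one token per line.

Answer: vupl
bft
dmijp
wcx
ysafy
nzytb
ixe
uro
ytowr
kwi
ysemr

Derivation:
Hunk 1: at line 4 remove [icml,htfp] add [haab,ixe,hjg] -> 11 lines: vupl bft dmijp skxt sem haab ixe hjg ytowr kwi ysemr
Hunk 2: at line 6 remove [hjg] add [uro] -> 11 lines: vupl bft dmijp skxt sem haab ixe uro ytowr kwi ysemr
Hunk 3: at line 2 remove [skxt,sem,haab] add [wcx,ysafy,nzytb] -> 11 lines: vupl bft dmijp wcx ysafy nzytb ixe uro ytowr kwi ysemr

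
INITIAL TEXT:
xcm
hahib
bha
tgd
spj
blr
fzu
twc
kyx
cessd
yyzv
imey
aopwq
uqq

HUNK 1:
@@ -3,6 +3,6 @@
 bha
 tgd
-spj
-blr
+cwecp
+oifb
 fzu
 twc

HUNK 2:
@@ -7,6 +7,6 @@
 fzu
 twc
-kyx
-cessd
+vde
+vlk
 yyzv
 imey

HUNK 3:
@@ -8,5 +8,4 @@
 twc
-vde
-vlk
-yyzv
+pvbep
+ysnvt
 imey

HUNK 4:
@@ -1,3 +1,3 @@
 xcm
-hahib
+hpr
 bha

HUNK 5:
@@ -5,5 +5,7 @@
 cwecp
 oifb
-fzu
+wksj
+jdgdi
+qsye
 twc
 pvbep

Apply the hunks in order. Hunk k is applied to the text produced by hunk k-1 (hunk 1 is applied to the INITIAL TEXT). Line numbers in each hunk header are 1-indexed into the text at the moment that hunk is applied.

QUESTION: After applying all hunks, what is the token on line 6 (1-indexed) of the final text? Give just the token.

Answer: oifb

Derivation:
Hunk 1: at line 3 remove [spj,blr] add [cwecp,oifb] -> 14 lines: xcm hahib bha tgd cwecp oifb fzu twc kyx cessd yyzv imey aopwq uqq
Hunk 2: at line 7 remove [kyx,cessd] add [vde,vlk] -> 14 lines: xcm hahib bha tgd cwecp oifb fzu twc vde vlk yyzv imey aopwq uqq
Hunk 3: at line 8 remove [vde,vlk,yyzv] add [pvbep,ysnvt] -> 13 lines: xcm hahib bha tgd cwecp oifb fzu twc pvbep ysnvt imey aopwq uqq
Hunk 4: at line 1 remove [hahib] add [hpr] -> 13 lines: xcm hpr bha tgd cwecp oifb fzu twc pvbep ysnvt imey aopwq uqq
Hunk 5: at line 5 remove [fzu] add [wksj,jdgdi,qsye] -> 15 lines: xcm hpr bha tgd cwecp oifb wksj jdgdi qsye twc pvbep ysnvt imey aopwq uqq
Final line 6: oifb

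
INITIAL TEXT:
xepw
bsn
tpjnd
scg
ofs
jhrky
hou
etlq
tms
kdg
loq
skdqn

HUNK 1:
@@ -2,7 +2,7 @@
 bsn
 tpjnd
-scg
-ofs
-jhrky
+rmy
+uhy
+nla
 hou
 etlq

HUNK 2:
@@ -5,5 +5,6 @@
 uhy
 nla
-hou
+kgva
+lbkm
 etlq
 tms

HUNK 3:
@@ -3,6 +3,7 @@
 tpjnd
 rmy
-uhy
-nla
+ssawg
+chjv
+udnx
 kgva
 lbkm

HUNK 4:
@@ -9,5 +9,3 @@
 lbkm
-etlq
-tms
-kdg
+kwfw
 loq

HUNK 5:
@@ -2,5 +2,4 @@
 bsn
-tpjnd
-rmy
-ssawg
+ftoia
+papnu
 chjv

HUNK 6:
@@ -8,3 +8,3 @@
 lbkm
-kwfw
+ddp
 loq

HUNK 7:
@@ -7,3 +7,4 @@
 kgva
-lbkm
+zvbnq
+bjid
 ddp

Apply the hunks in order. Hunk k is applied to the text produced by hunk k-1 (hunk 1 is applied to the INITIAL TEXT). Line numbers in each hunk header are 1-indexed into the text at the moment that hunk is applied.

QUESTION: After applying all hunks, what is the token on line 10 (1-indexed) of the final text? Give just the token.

Hunk 1: at line 2 remove [scg,ofs,jhrky] add [rmy,uhy,nla] -> 12 lines: xepw bsn tpjnd rmy uhy nla hou etlq tms kdg loq skdqn
Hunk 2: at line 5 remove [hou] add [kgva,lbkm] -> 13 lines: xepw bsn tpjnd rmy uhy nla kgva lbkm etlq tms kdg loq skdqn
Hunk 3: at line 3 remove [uhy,nla] add [ssawg,chjv,udnx] -> 14 lines: xepw bsn tpjnd rmy ssawg chjv udnx kgva lbkm etlq tms kdg loq skdqn
Hunk 4: at line 9 remove [etlq,tms,kdg] add [kwfw] -> 12 lines: xepw bsn tpjnd rmy ssawg chjv udnx kgva lbkm kwfw loq skdqn
Hunk 5: at line 2 remove [tpjnd,rmy,ssawg] add [ftoia,papnu] -> 11 lines: xepw bsn ftoia papnu chjv udnx kgva lbkm kwfw loq skdqn
Hunk 6: at line 8 remove [kwfw] add [ddp] -> 11 lines: xepw bsn ftoia papnu chjv udnx kgva lbkm ddp loq skdqn
Hunk 7: at line 7 remove [lbkm] add [zvbnq,bjid] -> 12 lines: xepw bsn ftoia papnu chjv udnx kgva zvbnq bjid ddp loq skdqn
Final line 10: ddp

Answer: ddp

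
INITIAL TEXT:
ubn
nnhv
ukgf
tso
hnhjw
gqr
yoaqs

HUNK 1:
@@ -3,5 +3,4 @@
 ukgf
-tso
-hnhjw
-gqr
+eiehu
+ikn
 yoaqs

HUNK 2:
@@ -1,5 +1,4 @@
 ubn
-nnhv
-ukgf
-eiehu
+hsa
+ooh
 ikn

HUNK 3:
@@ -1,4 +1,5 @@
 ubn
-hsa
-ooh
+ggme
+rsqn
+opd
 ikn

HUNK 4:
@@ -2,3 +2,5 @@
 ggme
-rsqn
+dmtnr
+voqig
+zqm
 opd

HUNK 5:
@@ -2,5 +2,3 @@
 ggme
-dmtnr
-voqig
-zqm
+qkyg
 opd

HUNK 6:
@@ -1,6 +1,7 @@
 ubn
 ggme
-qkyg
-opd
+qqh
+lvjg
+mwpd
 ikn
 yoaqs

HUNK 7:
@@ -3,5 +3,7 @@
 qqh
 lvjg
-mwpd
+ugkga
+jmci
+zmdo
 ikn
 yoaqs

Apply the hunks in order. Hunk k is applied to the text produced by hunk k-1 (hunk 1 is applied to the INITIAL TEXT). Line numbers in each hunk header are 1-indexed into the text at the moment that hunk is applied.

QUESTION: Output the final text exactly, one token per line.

Hunk 1: at line 3 remove [tso,hnhjw,gqr] add [eiehu,ikn] -> 6 lines: ubn nnhv ukgf eiehu ikn yoaqs
Hunk 2: at line 1 remove [nnhv,ukgf,eiehu] add [hsa,ooh] -> 5 lines: ubn hsa ooh ikn yoaqs
Hunk 3: at line 1 remove [hsa,ooh] add [ggme,rsqn,opd] -> 6 lines: ubn ggme rsqn opd ikn yoaqs
Hunk 4: at line 2 remove [rsqn] add [dmtnr,voqig,zqm] -> 8 lines: ubn ggme dmtnr voqig zqm opd ikn yoaqs
Hunk 5: at line 2 remove [dmtnr,voqig,zqm] add [qkyg] -> 6 lines: ubn ggme qkyg opd ikn yoaqs
Hunk 6: at line 1 remove [qkyg,opd] add [qqh,lvjg,mwpd] -> 7 lines: ubn ggme qqh lvjg mwpd ikn yoaqs
Hunk 7: at line 3 remove [mwpd] add [ugkga,jmci,zmdo] -> 9 lines: ubn ggme qqh lvjg ugkga jmci zmdo ikn yoaqs

Answer: ubn
ggme
qqh
lvjg
ugkga
jmci
zmdo
ikn
yoaqs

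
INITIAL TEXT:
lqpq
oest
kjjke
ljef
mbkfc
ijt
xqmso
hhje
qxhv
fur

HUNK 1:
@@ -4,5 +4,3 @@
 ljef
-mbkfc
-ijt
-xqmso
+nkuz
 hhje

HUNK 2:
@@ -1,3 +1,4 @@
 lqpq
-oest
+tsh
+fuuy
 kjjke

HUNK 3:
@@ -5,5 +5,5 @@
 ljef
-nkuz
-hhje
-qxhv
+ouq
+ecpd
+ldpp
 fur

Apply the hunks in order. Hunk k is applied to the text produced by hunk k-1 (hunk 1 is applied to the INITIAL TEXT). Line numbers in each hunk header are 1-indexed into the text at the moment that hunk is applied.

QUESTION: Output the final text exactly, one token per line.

Answer: lqpq
tsh
fuuy
kjjke
ljef
ouq
ecpd
ldpp
fur

Derivation:
Hunk 1: at line 4 remove [mbkfc,ijt,xqmso] add [nkuz] -> 8 lines: lqpq oest kjjke ljef nkuz hhje qxhv fur
Hunk 2: at line 1 remove [oest] add [tsh,fuuy] -> 9 lines: lqpq tsh fuuy kjjke ljef nkuz hhje qxhv fur
Hunk 3: at line 5 remove [nkuz,hhje,qxhv] add [ouq,ecpd,ldpp] -> 9 lines: lqpq tsh fuuy kjjke ljef ouq ecpd ldpp fur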